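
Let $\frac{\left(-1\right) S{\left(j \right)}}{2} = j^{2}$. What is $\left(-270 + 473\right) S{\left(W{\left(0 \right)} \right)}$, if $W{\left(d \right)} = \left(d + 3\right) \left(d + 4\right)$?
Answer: $-58464$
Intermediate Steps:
$W{\left(d \right)} = \left(3 + d\right) \left(4 + d\right)$
$S{\left(j \right)} = - 2 j^{2}$
$\left(-270 + 473\right) S{\left(W{\left(0 \right)} \right)} = \left(-270 + 473\right) \left(- 2 \left(12 + 0^{2} + 7 \cdot 0\right)^{2}\right) = 203 \left(- 2 \left(12 + 0 + 0\right)^{2}\right) = 203 \left(- 2 \cdot 12^{2}\right) = 203 \left(\left(-2\right) 144\right) = 203 \left(-288\right) = -58464$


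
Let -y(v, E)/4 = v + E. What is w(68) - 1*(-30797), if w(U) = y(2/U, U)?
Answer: 518923/17 ≈ 30525.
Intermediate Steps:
y(v, E) = -4*E - 4*v (y(v, E) = -4*(v + E) = -4*(E + v) = -4*E - 4*v)
w(U) = -8/U - 4*U (w(U) = -4*U - 8/U = -8/U - 4*U)
w(68) - 1*(-30797) = (-8/68 - 4*68) - 1*(-30797) = (-8*1/68 - 272) + 30797 = (-2/17 - 272) + 30797 = -4626/17 + 30797 = 518923/17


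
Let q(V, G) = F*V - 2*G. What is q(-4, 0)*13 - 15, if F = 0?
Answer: -15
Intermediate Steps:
q(V, G) = -2*G (q(V, G) = 0*V - 2*G = 0 - 2*G = -2*G)
q(-4, 0)*13 - 15 = -2*0*13 - 15 = 0*13 - 15 = 0 - 15 = -15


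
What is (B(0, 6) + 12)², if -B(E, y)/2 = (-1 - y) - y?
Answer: 1444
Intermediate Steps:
B(E, y) = 2 + 4*y (B(E, y) = -2*((-1 - y) - y) = -2*(-1 - 2*y) = 2 + 4*y)
(B(0, 6) + 12)² = ((2 + 4*6) + 12)² = ((2 + 24) + 12)² = (26 + 12)² = 38² = 1444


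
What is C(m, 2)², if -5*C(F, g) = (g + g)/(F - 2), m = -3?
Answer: 16/625 ≈ 0.025600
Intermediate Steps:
C(F, g) = -2*g/(5*(-2 + F)) (C(F, g) = -(g + g)/(5*(F - 2)) = -2*g/(5*(-2 + F)))
C(m, 2)² = (-2*2/(-10 + 5*(-3)))² = (-2*2/(-10 - 15))² = (-2*2/(-25))² = (-2*2*(-1/25))² = (4/25)² = 16/625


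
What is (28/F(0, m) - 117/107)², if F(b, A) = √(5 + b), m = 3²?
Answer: 9044461/57245 - 6552*√5/535 ≈ 130.61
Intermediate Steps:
m = 9
(28/F(0, m) - 117/107)² = (28/(√(5 + 0)) - 117/107)² = (28/(√5) - 117*1/107)² = (28*(√5/5) - 117/107)² = (28*√5/5 - 117/107)² = (-117/107 + 28*√5/5)²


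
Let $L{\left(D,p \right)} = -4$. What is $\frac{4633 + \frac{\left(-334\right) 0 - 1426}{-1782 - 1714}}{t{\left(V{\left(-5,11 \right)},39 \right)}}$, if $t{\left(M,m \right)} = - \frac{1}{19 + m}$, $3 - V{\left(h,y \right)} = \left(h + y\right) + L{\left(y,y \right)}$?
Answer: $- \frac{10212031}{38} \approx -2.6874 \cdot 10^{5}$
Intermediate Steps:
$V{\left(h,y \right)} = 7 - h - y$ ($V{\left(h,y \right)} = 3 - \left(\left(h + y\right) - 4\right) = 3 - \left(-4 + h + y\right) = 7 - h - y$)
$\frac{4633 + \frac{\left(-334\right) 0 - 1426}{-1782 - 1714}}{t{\left(V{\left(-5,11 \right)},39 \right)}} = \frac{4633 + \frac{\left(-334\right) 0 - 1426}{-1782 - 1714}}{\left(-1\right) \frac{1}{19 + 39}} = \frac{4633 + \frac{0 - 1426}{-3496}}{\left(-1\right) \frac{1}{58}} = \frac{4633 - - \frac{31}{76}}{\left(-1\right) \frac{1}{58}} = \frac{4633 + \frac{31}{76}}{- \frac{1}{58}} = \frac{352139}{76} \left(-58\right) = - \frac{10212031}{38}$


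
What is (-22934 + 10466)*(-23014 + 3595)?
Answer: 242116092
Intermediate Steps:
(-22934 + 10466)*(-23014 + 3595) = -12468*(-19419) = 242116092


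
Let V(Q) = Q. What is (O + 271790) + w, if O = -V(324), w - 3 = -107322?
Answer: 164147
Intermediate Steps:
w = -107319 (w = 3 - 107322 = -107319)
O = -324 (O = -1*324 = -324)
(O + 271790) + w = (-324 + 271790) - 107319 = 271466 - 107319 = 164147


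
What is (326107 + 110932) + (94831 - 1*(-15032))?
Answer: 546902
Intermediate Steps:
(326107 + 110932) + (94831 - 1*(-15032)) = 437039 + (94831 + 15032) = 437039 + 109863 = 546902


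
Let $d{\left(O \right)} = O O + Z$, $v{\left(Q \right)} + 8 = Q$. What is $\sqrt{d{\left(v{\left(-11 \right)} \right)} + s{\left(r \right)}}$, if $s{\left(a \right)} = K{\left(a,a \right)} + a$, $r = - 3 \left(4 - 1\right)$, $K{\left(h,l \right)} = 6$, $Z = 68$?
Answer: $\sqrt{426} \approx 20.64$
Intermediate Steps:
$v{\left(Q \right)} = -8 + Q$
$r = -9$ ($r = \left(-3\right) 3 = -9$)
$s{\left(a \right)} = 6 + a$
$d{\left(O \right)} = 68 + O^{2}$ ($d{\left(O \right)} = O O + 68 = O^{2} + 68 = 68 + O^{2}$)
$\sqrt{d{\left(v{\left(-11 \right)} \right)} + s{\left(r \right)}} = \sqrt{\left(68 + \left(-8 - 11\right)^{2}\right) + \left(6 - 9\right)} = \sqrt{\left(68 + \left(-19\right)^{2}\right) - 3} = \sqrt{\left(68 + 361\right) - 3} = \sqrt{429 - 3} = \sqrt{426}$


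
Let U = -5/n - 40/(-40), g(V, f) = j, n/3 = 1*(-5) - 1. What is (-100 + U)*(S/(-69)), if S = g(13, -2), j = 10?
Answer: 8885/621 ≈ 14.308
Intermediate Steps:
n = -18 (n = 3*(1*(-5) - 1) = 3*(-5 - 1) = 3*(-6) = -18)
g(V, f) = 10
S = 10
U = 23/18 (U = -5/(-18) - 40/(-40) = -5*(-1/18) - 40*(-1/40) = 5/18 + 1 = 23/18 ≈ 1.2778)
(-100 + U)*(S/(-69)) = (-100 + 23/18)*(10/(-69)) = -8885*(-1)/(9*69) = -1777/18*(-10/69) = 8885/621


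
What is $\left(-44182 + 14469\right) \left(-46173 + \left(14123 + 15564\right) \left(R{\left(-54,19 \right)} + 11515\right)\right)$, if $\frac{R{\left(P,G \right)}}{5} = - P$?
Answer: $-10394056719986$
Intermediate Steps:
$R{\left(P,G \right)} = - 5 P$ ($R{\left(P,G \right)} = 5 \left(- P\right) = - 5 P$)
$\left(-44182 + 14469\right) \left(-46173 + \left(14123 + 15564\right) \left(R{\left(-54,19 \right)} + 11515\right)\right) = \left(-44182 + 14469\right) \left(-46173 + \left(14123 + 15564\right) \left(\left(-5\right) \left(-54\right) + 11515\right)\right) = - 29713 \left(-46173 + 29687 \left(270 + 11515\right)\right) = - 29713 \left(-46173 + 29687 \cdot 11785\right) = - 29713 \left(-46173 + 349861295\right) = \left(-29713\right) 349815122 = -10394056719986$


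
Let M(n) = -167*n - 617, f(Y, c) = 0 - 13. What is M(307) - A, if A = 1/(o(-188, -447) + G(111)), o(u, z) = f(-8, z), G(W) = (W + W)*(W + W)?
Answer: -2556475107/49271 ≈ -51886.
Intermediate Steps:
f(Y, c) = -13
G(W) = 4*W**2 (G(W) = (2*W)*(2*W) = 4*W**2)
M(n) = -617 - 167*n
o(u, z) = -13
A = 1/49271 (A = 1/(-13 + 4*111**2) = 1/(-13 + 4*12321) = 1/(-13 + 49284) = 1/49271 ≈ 2.0296e-5)
M(307) - A = (-617 - 167*307) - 1*1/49271 = (-617 - 51269) - 1/49271 = -51886 - 1/49271 = -2556475107/49271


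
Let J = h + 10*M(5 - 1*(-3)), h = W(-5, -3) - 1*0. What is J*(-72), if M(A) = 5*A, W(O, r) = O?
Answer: -28440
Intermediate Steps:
h = -5 (h = -5 - 1*0 = -5 + 0 = -5)
J = 395 (J = -5 + 10*(5*(5 - 1*(-3))) = -5 + 10*(5*(5 + 3)) = -5 + 10*(5*8) = -5 + 10*40 = -5 + 400 = 395)
J*(-72) = 395*(-72) = -28440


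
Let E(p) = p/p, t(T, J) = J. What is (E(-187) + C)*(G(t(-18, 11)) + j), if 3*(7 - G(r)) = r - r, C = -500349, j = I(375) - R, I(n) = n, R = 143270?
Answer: 71493725024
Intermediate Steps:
j = -142895 (j = 375 - 1*143270 = 375 - 143270 = -142895)
G(r) = 7 (G(r) = 7 - (r - r)/3 = 7 - ⅓*0 = 7 + 0 = 7)
E(p) = 1
(E(-187) + C)*(G(t(-18, 11)) + j) = (1 - 500349)*(7 - 142895) = -500348*(-142888) = 71493725024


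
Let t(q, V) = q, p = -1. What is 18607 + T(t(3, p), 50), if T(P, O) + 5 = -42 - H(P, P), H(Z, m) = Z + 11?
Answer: 18546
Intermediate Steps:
H(Z, m) = 11 + Z
T(P, O) = -58 - P (T(P, O) = -5 + (-42 - (11 + P)) = -5 + (-42 + (-11 - P)) = -5 + (-53 - P) = -58 - P)
18607 + T(t(3, p), 50) = 18607 + (-58 - 1*3) = 18607 + (-58 - 3) = 18607 - 61 = 18546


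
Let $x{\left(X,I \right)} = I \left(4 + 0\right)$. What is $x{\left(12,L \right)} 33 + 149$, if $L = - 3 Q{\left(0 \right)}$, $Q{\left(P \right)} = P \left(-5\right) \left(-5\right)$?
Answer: $149$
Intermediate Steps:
$Q{\left(P \right)} = 25 P$ ($Q{\left(P \right)} = - 5 P \left(-5\right) = 25 P$)
$L = 0$ ($L = - 3 \cdot 25 \cdot 0 = \left(-3\right) 0 = 0$)
$x{\left(X,I \right)} = 4 I$ ($x{\left(X,I \right)} = I 4 = 4 I$)
$x{\left(12,L \right)} 33 + 149 = 4 \cdot 0 \cdot 33 + 149 = 0 \cdot 33 + 149 = 0 + 149 = 149$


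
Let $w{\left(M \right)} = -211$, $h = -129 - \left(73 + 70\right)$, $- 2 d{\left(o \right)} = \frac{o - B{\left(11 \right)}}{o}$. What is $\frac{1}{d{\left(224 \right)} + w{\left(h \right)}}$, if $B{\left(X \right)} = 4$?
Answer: $- \frac{112}{23687} \approx -0.0047283$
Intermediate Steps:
$d{\left(o \right)} = - \frac{-4 + o}{2 o}$ ($d{\left(o \right)} = - \frac{\left(o - 4\right) \frac{1}{o}}{2} = - \frac{\left(-4 + o\right) \frac{1}{o}}{2} = - \frac{\frac{1}{o} \left(-4 + o\right)}{2} = - \frac{-4 + o}{2 o}$)
$h = -272$ ($h = -129 - 143 = -272$)
$\frac{1}{d{\left(224 \right)} + w{\left(h \right)}} = \frac{1}{\frac{4 - 224}{2 \cdot 224} - 211} = \frac{1}{\frac{1}{2} \cdot \frac{1}{224} \left(4 - 224\right) - 211} = \frac{1}{\frac{1}{2} \cdot \frac{1}{224} \left(-220\right) - 211} = \frac{1}{- \frac{55}{112} - 211} = \frac{1}{- \frac{23687}{112}} = - \frac{112}{23687}$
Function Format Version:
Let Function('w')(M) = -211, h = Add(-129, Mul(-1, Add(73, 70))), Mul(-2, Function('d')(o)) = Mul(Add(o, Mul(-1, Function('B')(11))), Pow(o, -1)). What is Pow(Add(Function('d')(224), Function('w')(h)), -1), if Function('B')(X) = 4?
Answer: Rational(-112, 23687) ≈ -0.0047283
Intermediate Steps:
Function('d')(o) = Mul(Rational(-1, 2), Pow(o, -1), Add(-4, o)) (Function('d')(o) = Mul(Rational(-1, 2), Mul(Add(o, Mul(-1, 4)), Pow(o, -1))) = Mul(Rational(-1, 2), Mul(Add(o, -4), Pow(o, -1))) = Mul(Rational(-1, 2), Mul(Add(-4, o), Pow(o, -1))) = Mul(Rational(-1, 2), Mul(Pow(o, -1), Add(-4, o))) = Mul(Rational(-1, 2), Pow(o, -1), Add(-4, o)))
h = -272 (h = Add(-129, Mul(-1, 143)) = Add(-129, -143) = -272)
Pow(Add(Function('d')(224), Function('w')(h)), -1) = Pow(Add(Mul(Rational(1, 2), Pow(224, -1), Add(4, Mul(-1, 224))), -211), -1) = Pow(Add(Mul(Rational(1, 2), Rational(1, 224), Add(4, -224)), -211), -1) = Pow(Add(Mul(Rational(1, 2), Rational(1, 224), -220), -211), -1) = Pow(Add(Rational(-55, 112), -211), -1) = Pow(Rational(-23687, 112), -1) = Rational(-112, 23687)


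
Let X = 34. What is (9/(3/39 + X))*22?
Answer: 2574/443 ≈ 5.8104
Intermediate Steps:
(9/(3/39 + X))*22 = (9/(3/39 + 34))*22 = (9/(3*(1/39) + 34))*22 = (9/(1/13 + 34))*22 = (9/(443/13))*22 = (9*(13/443))*22 = (117/443)*22 = 2574/443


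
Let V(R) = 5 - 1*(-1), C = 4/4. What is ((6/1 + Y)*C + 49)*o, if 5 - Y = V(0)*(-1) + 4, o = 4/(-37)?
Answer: -248/37 ≈ -6.7027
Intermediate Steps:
C = 1 (C = 4*(¼) = 1)
V(R) = 6 (V(R) = 5 + 1 = 6)
o = -4/37 (o = 4*(-1/37) = -4/37 ≈ -0.10811)
Y = 7 (Y = 5 - (6*(-1) + 4) = 5 - (-6 + 4) = 5 - 1*(-2) = 5 + 2 = 7)
((6/1 + Y)*C + 49)*o = ((6/1 + 7)*1 + 49)*(-4/37) = ((6*1 + 7)*1 + 49)*(-4/37) = ((6 + 7)*1 + 49)*(-4/37) = (13*1 + 49)*(-4/37) = (13 + 49)*(-4/37) = 62*(-4/37) = -248/37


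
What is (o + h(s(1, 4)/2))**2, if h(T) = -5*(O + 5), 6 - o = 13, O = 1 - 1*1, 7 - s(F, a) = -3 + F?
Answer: 1024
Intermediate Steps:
s(F, a) = 10 - F (s(F, a) = 7 - (-3 + F) = 7 + (3 - F) = 10 - F)
O = 0 (O = 1 - 1 = 0)
o = -7 (o = 6 - 1*13 = 6 - 13 = -7)
h(T) = -25 (h(T) = -5*(0 + 5) = -5*5 = -25)
(o + h(s(1, 4)/2))**2 = (-7 - 25)**2 = (-32)**2 = 1024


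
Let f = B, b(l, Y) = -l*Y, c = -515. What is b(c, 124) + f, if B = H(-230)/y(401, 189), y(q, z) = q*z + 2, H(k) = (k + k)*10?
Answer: 4840008660/75791 ≈ 63860.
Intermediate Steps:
H(k) = 20*k (H(k) = (2*k)*10 = 20*k)
y(q, z) = 2 + q*z
b(l, Y) = -Y*l
B = -4600/75791 (B = (20*(-230))/(2 + 401*189) = -4600/(2 + 75789) = -4600/75791 ≈ -0.060693)
f = -4600/75791 ≈ -0.060693
b(c, 124) + f = -1*124*(-515) - 4600/75791 = 63860 - 4600/75791 = 4840008660/75791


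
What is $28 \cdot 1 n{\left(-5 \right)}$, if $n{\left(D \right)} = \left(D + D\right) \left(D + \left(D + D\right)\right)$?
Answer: $4200$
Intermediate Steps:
$n{\left(D \right)} = 6 D^{2}$ ($n{\left(D \right)} = 2 D \left(D + 2 D\right) = 2 D 3 D = 6 D^{2}$)
$28 \cdot 1 n{\left(-5 \right)} = 28 \cdot 1 \cdot 6 \left(-5\right)^{2} = 28 \cdot 6 \cdot 25 = 28 \cdot 150 = 4200$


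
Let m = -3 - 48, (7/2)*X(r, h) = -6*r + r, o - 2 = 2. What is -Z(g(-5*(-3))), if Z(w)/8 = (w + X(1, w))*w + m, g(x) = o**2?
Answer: -10200/7 ≈ -1457.1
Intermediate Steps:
o = 4 (o = 2 + 2 = 4)
X(r, h) = -10*r/7 (X(r, h) = 2*(-6*r + r)/7 = 2*(-5*r)/7 = -10*r/7)
g(x) = 16 (g(x) = 4**2 = 16)
m = -51
Z(w) = -408 + 8*w*(-10/7 + w) (Z(w) = 8*((w - 10/7*1)*w - 51) = 8*((w - 10/7)*w - 51) = 8*((-10/7 + w)*w - 51) = 8*(w*(-10/7 + w) - 51) = 8*(-51 + w*(-10/7 + w)) = -408 + 8*w*(-10/7 + w))
-Z(g(-5*(-3))) = -(-408 + 8*16**2 - 80/7*16) = -(-408 + 8*256 - 1280/7) = -(-408 + 2048 - 1280/7) = -1*10200/7 = -10200/7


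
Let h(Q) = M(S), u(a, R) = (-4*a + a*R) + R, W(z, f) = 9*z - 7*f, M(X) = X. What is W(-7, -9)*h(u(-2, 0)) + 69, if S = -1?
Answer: 69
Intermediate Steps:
W(z, f) = -7*f + 9*z
u(a, R) = R - 4*a + R*a (u(a, R) = (-4*a + R*a) + R = R - 4*a + R*a)
h(Q) = -1
W(-7, -9)*h(u(-2, 0)) + 69 = (-7*(-9) + 9*(-7))*(-1) + 69 = (63 - 63)*(-1) + 69 = 0*(-1) + 69 = 0 + 69 = 69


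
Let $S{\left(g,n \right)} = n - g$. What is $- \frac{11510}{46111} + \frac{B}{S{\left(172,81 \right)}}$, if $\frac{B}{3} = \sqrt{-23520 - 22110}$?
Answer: $- \frac{11510}{46111} - \frac{9 i \sqrt{30}}{7} \approx -0.24961 - 7.0421 i$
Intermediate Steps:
$B = 117 i \sqrt{30}$ ($B = 3 \sqrt{-23520 - 22110} = 3 \sqrt{-45630} = 3 \cdot 39 i \sqrt{30} = 117 i \sqrt{30} \approx 640.83 i$)
$- \frac{11510}{46111} + \frac{B}{S{\left(172,81 \right)}} = - \frac{11510}{46111} + \frac{117 i \sqrt{30}}{81 - 172} = \left(-11510\right) \frac{1}{46111} + \frac{117 i \sqrt{30}}{81 - 172} = - \frac{11510}{46111} + \frac{117 i \sqrt{30}}{-91} = - \frac{11510}{46111} + 117 i \sqrt{30} \left(- \frac{1}{91}\right) = - \frac{11510}{46111} - \frac{9 i \sqrt{30}}{7}$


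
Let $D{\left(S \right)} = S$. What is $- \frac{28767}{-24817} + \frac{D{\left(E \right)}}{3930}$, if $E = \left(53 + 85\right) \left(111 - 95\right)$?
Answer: $\frac{27975041}{16255135} \approx 1.721$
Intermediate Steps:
$E = 2208$ ($E = 138 \cdot 16 = 2208$)
$- \frac{28767}{-24817} + \frac{D{\left(E \right)}}{3930} = - \frac{28767}{-24817} + \frac{2208}{3930} = \left(-28767\right) \left(- \frac{1}{24817}\right) + 2208 \cdot \frac{1}{3930} = \frac{28767}{24817} + \frac{368}{655} = \frac{27975041}{16255135}$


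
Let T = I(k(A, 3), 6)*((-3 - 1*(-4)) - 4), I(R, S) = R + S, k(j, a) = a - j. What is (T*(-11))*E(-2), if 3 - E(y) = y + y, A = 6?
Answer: 693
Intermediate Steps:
E(y) = 3 - 2*y (E(y) = 3 - (y + y) = 3 - 2*y)
T = -9 (T = ((3 - 1*6) + 6)*((-3 - 1*(-4)) - 4) = ((3 - 6) + 6)*((-3 + 4) - 4) = (-3 + 6)*(1 - 4) = 3*(-3) = -9)
(T*(-11))*E(-2) = (-9*(-11))*(3 - 2*(-2)) = 99*(3 + 4) = 99*7 = 693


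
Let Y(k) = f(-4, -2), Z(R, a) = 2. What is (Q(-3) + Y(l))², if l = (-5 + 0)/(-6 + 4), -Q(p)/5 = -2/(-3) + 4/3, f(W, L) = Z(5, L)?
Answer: 64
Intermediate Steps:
f(W, L) = 2
Q(p) = -10 (Q(p) = -5*(-2/(-3) + 4/3) = -5*(-2*(-⅓) + 4*(⅓)) = -5*(⅔ + 4/3) = -5*2 = -10)
l = 5/2 (l = -5/(-2) = -5*(-½) = 5/2 ≈ 2.5000)
Y(k) = 2
(Q(-3) + Y(l))² = (-10 + 2)² = (-8)² = 64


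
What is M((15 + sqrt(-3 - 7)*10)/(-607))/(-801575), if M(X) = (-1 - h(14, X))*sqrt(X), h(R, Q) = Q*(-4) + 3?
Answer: sqrt(-9105 - 6070*I*sqrt(10))*(2488/295339507175 + 8*I*sqrt(10)/59067901435) ≈ 7.0909e-7 - 1.0044e-6*I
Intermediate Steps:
h(R, Q) = 3 - 4*Q (h(R, Q) = -4*Q + 3 = 3 - 4*Q)
M(X) = sqrt(X)*(-4 + 4*X) (M(X) = (-1 - (3 - 4*X))*sqrt(X) = (-1 + (-3 + 4*X))*sqrt(X) = (-4 + 4*X)*sqrt(X) = sqrt(X)*(-4 + 4*X))
M((15 + sqrt(-3 - 7)*10)/(-607))/(-801575) = (4*sqrt((15 + sqrt(-3 - 7)*10)/(-607))*(-1 + (15 + sqrt(-3 - 7)*10)/(-607)))/(-801575) = (4*sqrt((15 + sqrt(-10)*10)*(-1/607))*(-1 + (15 + sqrt(-10)*10)*(-1/607)))*(-1/801575) = (4*sqrt((15 + (I*sqrt(10))*10)*(-1/607))*(-1 + (15 + (I*sqrt(10))*10)*(-1/607)))*(-1/801575) = (4*sqrt((15 + 10*I*sqrt(10))*(-1/607))*(-1 + (15 + 10*I*sqrt(10))*(-1/607)))*(-1/801575) = (4*sqrt(-15/607 - 10*I*sqrt(10)/607)*(-1 + (-15/607 - 10*I*sqrt(10)/607)))*(-1/801575) = (4*sqrt(-15/607 - 10*I*sqrt(10)/607)*(-622/607 - 10*I*sqrt(10)/607))*(-1/801575) = -4*sqrt(-15/607 - 10*I*sqrt(10)/607)*(-622/607 - 10*I*sqrt(10)/607)/801575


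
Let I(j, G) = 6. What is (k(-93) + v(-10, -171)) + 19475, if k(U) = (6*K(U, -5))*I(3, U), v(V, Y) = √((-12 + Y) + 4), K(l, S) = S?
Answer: 19295 + I*√179 ≈ 19295.0 + 13.379*I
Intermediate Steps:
v(V, Y) = √(-8 + Y)
k(U) = -180 (k(U) = (6*(-5))*6 = -30*6 = -180)
(k(-93) + v(-10, -171)) + 19475 = (-180 + √(-8 - 171)) + 19475 = (-180 + √(-179)) + 19475 = (-180 + I*√179) + 19475 = 19295 + I*√179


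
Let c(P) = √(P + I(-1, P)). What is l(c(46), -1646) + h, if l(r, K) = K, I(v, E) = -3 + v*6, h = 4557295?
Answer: 4555649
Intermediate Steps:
I(v, E) = -3 + 6*v
c(P) = √(-9 + P) (c(P) = √(P + (-3 + 6*(-1))) = √(P + (-3 - 6)) = √(P - 9) = √(-9 + P))
l(c(46), -1646) + h = -1646 + 4557295 = 4555649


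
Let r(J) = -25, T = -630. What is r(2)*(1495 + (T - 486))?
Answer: -9475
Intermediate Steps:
r(2)*(1495 + (T - 486)) = -25*(1495 + (-630 - 486)) = -25*(1495 - 1116) = -25*379 = -9475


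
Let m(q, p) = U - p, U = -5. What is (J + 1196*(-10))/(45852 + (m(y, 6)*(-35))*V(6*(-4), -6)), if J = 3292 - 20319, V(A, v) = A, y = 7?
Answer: -28987/36612 ≈ -0.79173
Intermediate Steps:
m(q, p) = -5 - p
J = -17027
(J + 1196*(-10))/(45852 + (m(y, 6)*(-35))*V(6*(-4), -6)) = (-17027 + 1196*(-10))/(45852 + ((-5 - 1*6)*(-35))*(6*(-4))) = (-17027 - 11960)/(45852 + ((-5 - 6)*(-35))*(-24)) = -28987/(45852 - 11*(-35)*(-24)) = -28987/(45852 + 385*(-24)) = -28987/(45852 - 9240) = -28987/36612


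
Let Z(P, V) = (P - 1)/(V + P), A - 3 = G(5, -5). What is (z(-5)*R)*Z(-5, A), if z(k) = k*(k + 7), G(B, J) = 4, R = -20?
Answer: -600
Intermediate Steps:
z(k) = k*(7 + k)
A = 7 (A = 3 + 4 = 7)
Z(P, V) = (-1 + P)/(P + V)
(z(-5)*R)*Z(-5, A) = (-5*(7 - 5)*(-20))*((-1 - 5)/(-5 + 7)) = (-5*2*(-20))*(-6/2) = (-10*(-20))*((1/2)*(-6)) = 200*(-3) = -600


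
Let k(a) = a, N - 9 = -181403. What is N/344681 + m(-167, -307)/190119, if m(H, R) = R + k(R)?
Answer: -34698080020/65530407039 ≈ -0.52950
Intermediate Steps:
N = -181394 (N = 9 - 181403 = -181394)
m(H, R) = 2*R (m(H, R) = R + R = 2*R)
N/344681 + m(-167, -307)/190119 = -181394/344681 + (2*(-307))/190119 = -181394*1/344681 - 614*1/190119 = -181394/344681 - 614/190119 = -34698080020/65530407039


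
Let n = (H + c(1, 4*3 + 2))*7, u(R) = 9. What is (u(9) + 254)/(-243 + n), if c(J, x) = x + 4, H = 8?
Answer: -263/61 ≈ -4.3115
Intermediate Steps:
c(J, x) = 4 + x
n = 182 (n = (8 + (4 + (4*3 + 2)))*7 = (8 + (4 + (12 + 2)))*7 = (8 + (4 + 14))*7 = (8 + 18)*7 = 26*7 = 182)
(u(9) + 254)/(-243 + n) = (9 + 254)/(-243 + 182) = 263/(-61) = 263*(-1/61) = -263/61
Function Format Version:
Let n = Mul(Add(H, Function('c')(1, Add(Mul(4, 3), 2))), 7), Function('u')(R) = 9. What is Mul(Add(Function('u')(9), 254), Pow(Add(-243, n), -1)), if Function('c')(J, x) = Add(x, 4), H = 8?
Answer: Rational(-263, 61) ≈ -4.3115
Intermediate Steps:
Function('c')(J, x) = Add(4, x)
n = 182 (n = Mul(Add(8, Add(4, Add(Mul(4, 3), 2))), 7) = Mul(Add(8, Add(4, Add(12, 2))), 7) = Mul(Add(8, Add(4, 14)), 7) = Mul(Add(8, 18), 7) = Mul(26, 7) = 182)
Mul(Add(Function('u')(9), 254), Pow(Add(-243, n), -1)) = Mul(Add(9, 254), Pow(Add(-243, 182), -1)) = Mul(263, Pow(-61, -1)) = Mul(263, Rational(-1, 61)) = Rational(-263, 61)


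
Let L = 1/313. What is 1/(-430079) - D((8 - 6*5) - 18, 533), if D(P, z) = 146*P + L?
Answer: 786149575288/134614727 ≈ 5840.0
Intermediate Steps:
L = 1/313 ≈ 0.0031949
D(P, z) = 1/313 + 146*P (D(P, z) = 146*P + 1/313 = 1/313 + 146*P)
1/(-430079) - D((8 - 6*5) - 18, 533) = 1/(-430079) - (1/313 + 146*((8 - 6*5) - 18)) = -1/430079 - (1/313 + 146*((8 - 30) - 18)) = -1/430079 - (1/313 + 146*(-22 - 18)) = -1/430079 - (1/313 + 146*(-40)) = -1/430079 - (1/313 - 5840) = -1/430079 - 1*(-1827919/313) = -1/430079 + 1827919/313 = 786149575288/134614727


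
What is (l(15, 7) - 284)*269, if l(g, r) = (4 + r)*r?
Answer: -55683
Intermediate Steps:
l(g, r) = r*(4 + r)
(l(15, 7) - 284)*269 = (7*(4 + 7) - 284)*269 = (7*11 - 284)*269 = (77 - 284)*269 = -207*269 = -55683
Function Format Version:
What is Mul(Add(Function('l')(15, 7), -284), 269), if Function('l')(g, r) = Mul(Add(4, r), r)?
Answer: -55683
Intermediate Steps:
Function('l')(g, r) = Mul(r, Add(4, r))
Mul(Add(Function('l')(15, 7), -284), 269) = Mul(Add(Mul(7, Add(4, 7)), -284), 269) = Mul(Add(Mul(7, 11), -284), 269) = Mul(Add(77, -284), 269) = Mul(-207, 269) = -55683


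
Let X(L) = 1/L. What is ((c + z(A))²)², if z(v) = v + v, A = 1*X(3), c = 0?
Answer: 16/81 ≈ 0.19753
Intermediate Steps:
A = ⅓ (A = 1/3 = 1*(⅓) = ⅓ ≈ 0.33333)
z(v) = 2*v
((c + z(A))²)² = ((0 + 2*(⅓))²)² = ((0 + ⅔)²)² = ((⅔)²)² = (4/9)² = 16/81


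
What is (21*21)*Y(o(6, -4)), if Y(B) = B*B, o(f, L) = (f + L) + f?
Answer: 28224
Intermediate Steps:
o(f, L) = L + 2*f (o(f, L) = (L + f) + f = L + 2*f)
Y(B) = B²
(21*21)*Y(o(6, -4)) = (21*21)*(-4 + 2*6)² = 441*(-4 + 12)² = 441*8² = 441*64 = 28224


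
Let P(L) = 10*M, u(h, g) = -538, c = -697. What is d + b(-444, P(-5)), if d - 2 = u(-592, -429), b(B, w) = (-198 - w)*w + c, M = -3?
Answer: 3807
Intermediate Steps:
P(L) = -30 (P(L) = 10*(-3) = -30)
b(B, w) = -697 + w*(-198 - w) (b(B, w) = (-198 - w)*w - 697 = w*(-198 - w) - 697 = -697 + w*(-198 - w))
d = -536 (d = 2 - 538 = -536)
d + b(-444, P(-5)) = -536 + (-697 - 1*(-30)² - 198*(-30)) = -536 + (-697 - 1*900 + 5940) = -536 + (-697 - 900 + 5940) = -536 + 4343 = 3807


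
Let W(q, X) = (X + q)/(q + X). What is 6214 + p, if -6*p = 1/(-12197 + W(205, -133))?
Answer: 454715665/73176 ≈ 6214.0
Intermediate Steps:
W(q, X) = 1 (W(q, X) = (X + q)/(X + q) = 1)
p = 1/73176 (p = -1/(6*(-12197 + 1)) = -⅙/(-12196) = -⅙*(-1/12196) = 1/73176 ≈ 1.3666e-5)
6214 + p = 6214 + 1/73176 = 454715665/73176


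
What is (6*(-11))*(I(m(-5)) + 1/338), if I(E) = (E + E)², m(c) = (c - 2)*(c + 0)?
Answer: -54654633/169 ≈ -3.2340e+5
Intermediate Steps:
m(c) = c*(-2 + c) (m(c) = (-2 + c)*c = c*(-2 + c))
I(E) = 4*E² (I(E) = (2*E)² = 4*E²)
(6*(-11))*(I(m(-5)) + 1/338) = (6*(-11))*(4*(-5*(-2 - 5))² + 1/338) = -66*(4*(-5*(-7))² + 1/338) = -66*(4*35² + 1/338) = -66*(4*1225 + 1/338) = -66*(4900 + 1/338) = -66*1656201/338 = -54654633/169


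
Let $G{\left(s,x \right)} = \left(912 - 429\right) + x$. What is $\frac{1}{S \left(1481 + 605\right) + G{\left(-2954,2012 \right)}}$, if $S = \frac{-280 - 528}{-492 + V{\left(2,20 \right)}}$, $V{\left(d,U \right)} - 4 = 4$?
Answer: $\frac{121}{723267} \approx 0.0001673$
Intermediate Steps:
$V{\left(d,U \right)} = 8$ ($V{\left(d,U \right)} = 4 + 4 = 8$)
$G{\left(s,x \right)} = 483 + x$ ($G{\left(s,x \right)} = \left(912 - 429\right) + x = 483 + x$)
$S = \frac{202}{121}$ ($S = \frac{-280 - 528}{-492 + 8} = - \frac{808}{-484} = \left(-808\right) \left(- \frac{1}{484}\right) = \frac{202}{121} \approx 1.6694$)
$\frac{1}{S \left(1481 + 605\right) + G{\left(-2954,2012 \right)}} = \frac{1}{\frac{202 \left(1481 + 605\right)}{121} + \left(483 + 2012\right)} = \frac{1}{\frac{202}{121} \cdot 2086 + 2495} = \frac{1}{\frac{421372}{121} + 2495} = \frac{1}{\frac{723267}{121}} = \frac{121}{723267}$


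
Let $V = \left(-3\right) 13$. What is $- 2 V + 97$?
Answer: $175$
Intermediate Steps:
$V = -39$
$- 2 V + 97 = \left(-2\right) \left(-39\right) + 97 = 78 + 97 = 175$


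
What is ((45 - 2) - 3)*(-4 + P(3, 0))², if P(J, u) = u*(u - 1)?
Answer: 640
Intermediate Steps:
P(J, u) = u*(-1 + u)
((45 - 2) - 3)*(-4 + P(3, 0))² = ((45 - 2) - 3)*(-4 + 0*(-1 + 0))² = (43 - 3)*(-4 + 0*(-1))² = 40*(-4 + 0)² = 40*(-4)² = 40*16 = 640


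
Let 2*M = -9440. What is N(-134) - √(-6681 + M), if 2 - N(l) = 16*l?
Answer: 2146 - I*√11401 ≈ 2146.0 - 106.78*I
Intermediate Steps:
M = -4720 (M = (½)*(-9440) = -4720)
N(l) = 2 - 16*l
N(-134) - √(-6681 + M) = (2 - 16*(-134)) - √(-6681 - 4720) = (2 + 2144) - √(-11401) = 2146 - I*√11401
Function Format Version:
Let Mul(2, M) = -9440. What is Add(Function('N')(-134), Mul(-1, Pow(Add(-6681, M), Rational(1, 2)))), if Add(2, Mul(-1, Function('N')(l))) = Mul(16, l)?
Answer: Add(2146, Mul(-1, I, Pow(11401, Rational(1, 2)))) ≈ Add(2146.0, Mul(-106.78, I))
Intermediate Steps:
M = -4720 (M = Mul(Rational(1, 2), -9440) = -4720)
Function('N')(l) = Add(2, Mul(-16, l)) (Function('N')(l) = Add(2, Mul(-1, Mul(16, l))) = Add(2, Mul(-16, l)))
Add(Function('N')(-134), Mul(-1, Pow(Add(-6681, M), Rational(1, 2)))) = Add(Add(2, Mul(-16, -134)), Mul(-1, Pow(Add(-6681, -4720), Rational(1, 2)))) = Add(Add(2, 2144), Mul(-1, Pow(-11401, Rational(1, 2)))) = Add(2146, Mul(-1, Mul(I, Pow(11401, Rational(1, 2))))) = Add(2146, Mul(-1, I, Pow(11401, Rational(1, 2))))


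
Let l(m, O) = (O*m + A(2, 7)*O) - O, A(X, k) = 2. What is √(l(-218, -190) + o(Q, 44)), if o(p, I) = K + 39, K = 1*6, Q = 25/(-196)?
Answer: 5*√1651 ≈ 203.16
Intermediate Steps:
Q = -25/196 (Q = 25*(-1/196) = -25/196 ≈ -0.12755)
K = 6
l(m, O) = O + O*m (l(m, O) = (O*m + 2*O) - O = (2*O + O*m) - O = O + O*m)
o(p, I) = 45 (o(p, I) = 6 + 39 = 45)
√(l(-218, -190) + o(Q, 44)) = √(-190*(1 - 218) + 45) = √(-190*(-217) + 45) = √(41230 + 45) = √41275 = 5*√1651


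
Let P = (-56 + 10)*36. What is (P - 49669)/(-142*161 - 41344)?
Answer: 51325/64206 ≈ 0.79938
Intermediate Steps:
P = -1656 (P = -46*36 = -1656)
(P - 49669)/(-142*161 - 41344) = (-1656 - 49669)/(-142*161 - 41344) = -51325/(-22862 - 41344) = -51325/(-64206) = -51325*(-1/64206) = 51325/64206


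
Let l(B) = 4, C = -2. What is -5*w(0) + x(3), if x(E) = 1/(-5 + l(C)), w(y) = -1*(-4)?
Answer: -21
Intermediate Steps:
w(y) = 4
x(E) = -1 (x(E) = 1/(-5 + 4) = 1/(-1) = -1)
-5*w(0) + x(3) = -5*4 - 1 = -20 - 1 = -21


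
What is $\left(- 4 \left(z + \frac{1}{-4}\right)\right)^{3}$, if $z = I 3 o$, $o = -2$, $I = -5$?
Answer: $-1685159$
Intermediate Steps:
$z = 30$ ($z = \left(-5\right) 3 \left(-2\right) = \left(-15\right) \left(-2\right) = 30$)
$\left(- 4 \left(z + \frac{1}{-4}\right)\right)^{3} = \left(- 4 \left(30 + \frac{1}{-4}\right)\right)^{3} = \left(- 4 \left(30 - \frac{1}{4}\right)\right)^{3} = \left(\left(-4\right) \frac{119}{4}\right)^{3} = \left(-119\right)^{3} = -1685159$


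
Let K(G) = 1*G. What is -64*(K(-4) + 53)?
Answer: -3136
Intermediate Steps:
K(G) = G
-64*(K(-4) + 53) = -64*(-4 + 53) = -64*49 = -3136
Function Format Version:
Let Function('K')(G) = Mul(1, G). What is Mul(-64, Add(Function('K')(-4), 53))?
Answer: -3136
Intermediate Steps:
Function('K')(G) = G
Mul(-64, Add(Function('K')(-4), 53)) = Mul(-64, Add(-4, 53)) = Mul(-64, 49) = -3136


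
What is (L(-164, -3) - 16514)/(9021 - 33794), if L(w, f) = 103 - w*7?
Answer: 15263/24773 ≈ 0.61611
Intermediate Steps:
L(w, f) = 103 - 7*w
(L(-164, -3) - 16514)/(9021 - 33794) = ((103 - 7*(-164)) - 16514)/(9021 - 33794) = ((103 + 1148) - 16514)/(-24773) = (1251 - 16514)*(-1/24773) = -15263*(-1/24773) = 15263/24773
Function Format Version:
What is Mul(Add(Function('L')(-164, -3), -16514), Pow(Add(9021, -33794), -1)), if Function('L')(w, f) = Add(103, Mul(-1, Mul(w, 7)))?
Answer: Rational(15263, 24773) ≈ 0.61611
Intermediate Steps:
Function('L')(w, f) = Add(103, Mul(-7, w)) (Function('L')(w, f) = Add(103, Mul(-1, Mul(7, w))) = Add(103, Mul(-7, w)))
Mul(Add(Function('L')(-164, -3), -16514), Pow(Add(9021, -33794), -1)) = Mul(Add(Add(103, Mul(-7, -164)), -16514), Pow(Add(9021, -33794), -1)) = Mul(Add(Add(103, 1148), -16514), Pow(-24773, -1)) = Mul(Add(1251, -16514), Rational(-1, 24773)) = Mul(-15263, Rational(-1, 24773)) = Rational(15263, 24773)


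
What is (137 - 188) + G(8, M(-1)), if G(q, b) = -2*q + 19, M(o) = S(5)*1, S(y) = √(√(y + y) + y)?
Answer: -48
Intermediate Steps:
S(y) = √(y + √2*√y) (S(y) = √(√(2*y) + y) = √(√2*√y + y) = √(y + √2*√y))
M(o) = √(5 + √10) (M(o) = √(5 + √2*√5)*1 = √(5 + √10)*1 = √(5 + √10))
G(q, b) = 19 - 2*q
(137 - 188) + G(8, M(-1)) = (137 - 188) + (19 - 2*8) = -51 + (19 - 16) = -51 + 3 = -48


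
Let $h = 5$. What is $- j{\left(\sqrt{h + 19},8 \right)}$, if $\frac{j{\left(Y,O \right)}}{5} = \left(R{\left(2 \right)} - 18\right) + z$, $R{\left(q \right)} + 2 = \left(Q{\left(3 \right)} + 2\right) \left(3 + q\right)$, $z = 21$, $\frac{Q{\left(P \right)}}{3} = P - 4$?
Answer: $20$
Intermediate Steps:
$Q{\left(P \right)} = -12 + 3 P$ ($Q{\left(P \right)} = 3 \left(P - 4\right) = 3 \left(-4 + P\right) = -12 + 3 P$)
$R{\left(q \right)} = -5 - q$ ($R{\left(q \right)} = -2 + \left(\left(-12 + 3 \cdot 3\right) + 2\right) \left(3 + q\right) = -2 + \left(\left(-12 + 9\right) + 2\right) \left(3 + q\right) = -2 + \left(-3 + 2\right) \left(3 + q\right) = -2 - \left(3 + q\right) = -5 - q$)
$j{\left(Y,O \right)} = -20$ ($j{\left(Y,O \right)} = 5 \left(\left(\left(-5 - 2\right) - 18\right) + 21\right) = 5 \left(\left(-7 - 18\right) + 21\right) = 5 \left(-25 + 21\right) = 5 \left(-4\right) = -20$)
$- j{\left(\sqrt{h + 19},8 \right)} = \left(-1\right) \left(-20\right) = 20$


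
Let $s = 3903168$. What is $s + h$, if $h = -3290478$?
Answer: $612690$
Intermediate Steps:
$s + h = 3903168 - 3290478 = 612690$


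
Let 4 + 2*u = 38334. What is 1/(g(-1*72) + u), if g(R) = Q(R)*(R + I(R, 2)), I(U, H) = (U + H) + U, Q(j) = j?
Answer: 1/34573 ≈ 2.8924e-5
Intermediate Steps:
u = 19165 (u = -2 + (½)*38334 = -2 + 19167 = 19165)
I(U, H) = H + 2*U (I(U, H) = (H + U) + U = H + 2*U)
g(R) = R*(2 + 3*R) (g(R) = R*(R + (2 + 2*R)) = R*(2 + 3*R))
1/(g(-1*72) + u) = 1/((-1*72)*(2 + 3*(-1*72)) + 19165) = 1/(-72*(2 + 3*(-72)) + 19165) = 1/(-72*(2 - 216) + 19165) = 1/(-72*(-214) + 19165) = 1/(15408 + 19165) = 1/34573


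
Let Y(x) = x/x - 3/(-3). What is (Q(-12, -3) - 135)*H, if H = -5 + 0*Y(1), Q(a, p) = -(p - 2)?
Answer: 650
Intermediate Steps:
Q(a, p) = 2 - p (Q(a, p) = -(-2 + p) = 2 - p)
Y(x) = 2 (Y(x) = 1 - 3*(-1/3) = 1 + 1 = 2)
H = -5 (H = -5 + 0*2 = -5 + 0 = -5)
(Q(-12, -3) - 135)*H = ((2 - 1*(-3)) - 135)*(-5) = ((2 + 3) - 135)*(-5) = (5 - 135)*(-5) = -130*(-5) = 650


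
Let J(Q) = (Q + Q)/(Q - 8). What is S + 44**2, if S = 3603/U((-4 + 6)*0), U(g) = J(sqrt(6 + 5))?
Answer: 7475/2 - 14412*sqrt(11)/11 ≈ -607.88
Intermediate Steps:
J(Q) = 2*Q/(-8 + Q) (J(Q) = (2*Q)/(-8 + Q) = 2*Q/(-8 + Q))
U(g) = 2*sqrt(11)/(-8 + sqrt(11)) (U(g) = 2*sqrt(6 + 5)/(-8 + sqrt(6 + 5)) = 2*sqrt(11)/(-8 + sqrt(11)))
S = 3603/(-22/53 - 16*sqrt(11)/53) ≈ -2543.9
S + 44**2 = (3603/2 - 14412*sqrt(11)/11) + 44**2 = (3603/2 - 14412*sqrt(11)/11) + 1936 = 7475/2 - 14412*sqrt(11)/11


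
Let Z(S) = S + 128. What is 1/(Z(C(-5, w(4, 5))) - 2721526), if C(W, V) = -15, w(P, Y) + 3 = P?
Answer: -1/2721413 ≈ -3.6746e-7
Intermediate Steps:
w(P, Y) = -3 + P
Z(S) = 128 + S
1/(Z(C(-5, w(4, 5))) - 2721526) = 1/((128 - 15) - 2721526) = 1/(113 - 2721526) = 1/(-2721413) = -1/2721413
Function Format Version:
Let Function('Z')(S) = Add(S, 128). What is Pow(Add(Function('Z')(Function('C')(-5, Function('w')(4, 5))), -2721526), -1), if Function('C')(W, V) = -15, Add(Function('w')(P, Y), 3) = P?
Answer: Rational(-1, 2721413) ≈ -3.6746e-7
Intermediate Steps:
Function('w')(P, Y) = Add(-3, P)
Function('Z')(S) = Add(128, S)
Pow(Add(Function('Z')(Function('C')(-5, Function('w')(4, 5))), -2721526), -1) = Pow(Add(Add(128, -15), -2721526), -1) = Pow(Add(113, -2721526), -1) = Pow(-2721413, -1) = Rational(-1, 2721413)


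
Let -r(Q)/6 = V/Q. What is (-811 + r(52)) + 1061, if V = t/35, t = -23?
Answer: 227569/910 ≈ 250.08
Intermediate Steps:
V = -23/35 ≈ -0.65714
r(Q) = 138/(35*Q) (r(Q) = -(-138)/(35*Q) = 138/(35*Q))
(-811 + r(52)) + 1061 = (-811 + (138/35)/52) + 1061 = (-811 + (138/35)*(1/52)) + 1061 = (-811 + 69/910) + 1061 = -737941/910 + 1061 = 227569/910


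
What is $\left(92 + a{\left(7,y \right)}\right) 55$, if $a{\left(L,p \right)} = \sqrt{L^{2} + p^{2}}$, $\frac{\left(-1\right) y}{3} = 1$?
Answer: $5060 + 55 \sqrt{58} \approx 5478.9$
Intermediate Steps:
$y = -3$ ($y = \left(-3\right) 1 = -3$)
$\left(92 + a{\left(7,y \right)}\right) 55 = \left(92 + \sqrt{7^{2} + \left(-3\right)^{2}}\right) 55 = \left(92 + \sqrt{49 + 9}\right) 55 = \left(92 + \sqrt{58}\right) 55 = 5060 + 55 \sqrt{58}$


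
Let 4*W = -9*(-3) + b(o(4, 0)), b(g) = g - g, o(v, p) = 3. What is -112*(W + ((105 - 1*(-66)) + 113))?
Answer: -32564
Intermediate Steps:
b(g) = 0
W = 27/4 (W = (-9*(-3) + 0)/4 = (27 + 0)/4 = (1/4)*27 = 27/4 ≈ 6.7500)
-112*(W + ((105 - 1*(-66)) + 113)) = -112*(27/4 + ((105 - 1*(-66)) + 113)) = -112*(27/4 + ((105 + 66) + 113)) = -112*(27/4 + (171 + 113)) = -112*(27/4 + 284) = -112*1163/4 = -32564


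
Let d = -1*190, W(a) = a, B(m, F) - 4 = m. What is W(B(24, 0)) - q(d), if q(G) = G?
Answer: 218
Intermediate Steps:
B(m, F) = 4 + m
d = -190
W(B(24, 0)) - q(d) = (4 + 24) - 1*(-190) = 28 + 190 = 218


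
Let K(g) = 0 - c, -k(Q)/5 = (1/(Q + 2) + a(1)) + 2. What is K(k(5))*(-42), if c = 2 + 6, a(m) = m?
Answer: 336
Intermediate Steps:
c = 8
k(Q) = -15 - 5/(2 + Q) (k(Q) = -5*((1/(Q + 2) + 1) + 2) = -5*((1/(2 + Q) + 1) + 2) = -5*((1 + 1/(2 + Q)) + 2) = -5*(3 + 1/(2 + Q)) = -15 - 5/(2 + Q))
K(g) = -8 (K(g) = 0 - 1*8 = 0 - 8 = -8)
K(k(5))*(-42) = -8*(-42) = 336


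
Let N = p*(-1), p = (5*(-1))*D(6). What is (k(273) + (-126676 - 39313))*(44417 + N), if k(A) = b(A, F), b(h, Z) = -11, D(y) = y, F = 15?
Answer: -7378202000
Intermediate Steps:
k(A) = -11
p = -30 (p = (5*(-1))*6 = -5*6 = -30)
N = 30 (N = -30*(-1) = 30)
(k(273) + (-126676 - 39313))*(44417 + N) = (-11 + (-126676 - 39313))*(44417 + 30) = (-11 - 165989)*44447 = -166000*44447 = -7378202000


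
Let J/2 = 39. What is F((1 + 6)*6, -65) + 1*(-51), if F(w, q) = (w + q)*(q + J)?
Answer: -350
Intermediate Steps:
J = 78 (J = 2*39 = 78)
F(w, q) = (78 + q)*(q + w) (F(w, q) = (w + q)*(q + 78) = (q + w)*(78 + q) = (78 + q)*(q + w))
F((1 + 6)*6, -65) + 1*(-51) = ((-65)² + 78*(-65) + 78*((1 + 6)*6) - 65*(1 + 6)*6) + 1*(-51) = (4225 - 5070 + 78*(7*6) - 455*6) - 51 = (4225 - 5070 + 78*42 - 65*42) - 51 = (4225 - 5070 + 3276 - 2730) - 51 = -299 - 51 = -350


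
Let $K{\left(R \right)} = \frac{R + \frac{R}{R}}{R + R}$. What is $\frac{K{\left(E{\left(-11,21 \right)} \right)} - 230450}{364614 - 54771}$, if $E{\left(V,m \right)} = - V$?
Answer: $- \frac{2534944}{3408273} \approx -0.74376$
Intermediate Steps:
$K{\left(R \right)} = \frac{1 + R}{2 R}$ ($K{\left(R \right)} = \frac{R + 1}{2 R} = \left(1 + R\right) \frac{1}{2 R} = \frac{1 + R}{2 R}$)
$\frac{K{\left(E{\left(-11,21 \right)} \right)} - 230450}{364614 - 54771} = \frac{\frac{1 - -11}{2 \left(\left(-1\right) \left(-11\right)\right)} - 230450}{364614 - 54771} = \frac{\frac{1 + 11}{2 \cdot 11} - 230450}{309843} = \left(\frac{1}{2} \cdot \frac{1}{11} \cdot 12 - 230450\right) \frac{1}{309843} = \left(\frac{6}{11} - 230450\right) \frac{1}{309843} = \left(- \frac{2534944}{11}\right) \frac{1}{309843} = - \frac{2534944}{3408273}$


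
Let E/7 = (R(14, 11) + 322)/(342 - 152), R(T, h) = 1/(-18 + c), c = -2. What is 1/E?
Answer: 3800/45073 ≈ 0.084308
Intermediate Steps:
R(T, h) = -1/20 (R(T, h) = 1/(-18 - 2) = 1/(-20) = -1/20)
E = 45073/3800 (E = 7*((-1/20 + 322)/(342 - 152)) = 7*((6439/20)/190) = 7*((6439/20)*(1/190)) = 7*(6439/3800) = 45073/3800 ≈ 11.861)
1/E = 1/(45073/3800) = 3800/45073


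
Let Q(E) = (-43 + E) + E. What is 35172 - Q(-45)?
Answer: 35305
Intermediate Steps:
Q(E) = -43 + 2*E
35172 - Q(-45) = 35172 - (-43 + 2*(-45)) = 35172 - (-43 - 90) = 35172 - 1*(-133) = 35172 + 133 = 35305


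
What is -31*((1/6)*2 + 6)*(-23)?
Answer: 13547/3 ≈ 4515.7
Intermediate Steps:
-31*((1/6)*2 + 6)*(-23) = -31*((1*(⅙))*2 + 6)*(-23) = -31*((⅙)*2 + 6)*(-23) = -31*(⅓ + 6)*(-23) = -31*19/3*(-23) = -589/3*(-23) = 13547/3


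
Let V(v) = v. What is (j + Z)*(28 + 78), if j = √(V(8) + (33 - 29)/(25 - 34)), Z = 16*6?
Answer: 10176 + 212*√17/3 ≈ 10467.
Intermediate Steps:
Z = 96
j = 2*√17/3 (j = √(8 + (33 - 29)/(25 - 34)) = √(8 + 4/(-9)) = √(8 + 4*(-⅑)) = √(8 - 4/9) = √(68/9) = 2*√17/3 ≈ 2.7487)
(j + Z)*(28 + 78) = (2*√17/3 + 96)*(28 + 78) = (96 + 2*√17/3)*106 = 10176 + 212*√17/3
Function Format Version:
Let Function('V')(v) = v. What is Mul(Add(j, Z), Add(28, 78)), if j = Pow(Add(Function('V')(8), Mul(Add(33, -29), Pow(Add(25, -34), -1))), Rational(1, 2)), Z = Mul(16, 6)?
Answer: Add(10176, Mul(Rational(212, 3), Pow(17, Rational(1, 2)))) ≈ 10467.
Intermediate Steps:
Z = 96
j = Mul(Rational(2, 3), Pow(17, Rational(1, 2))) (j = Pow(Add(8, Mul(Add(33, -29), Pow(Add(25, -34), -1))), Rational(1, 2)) = Pow(Add(8, Mul(4, Pow(-9, -1))), Rational(1, 2)) = Pow(Add(8, Mul(4, Rational(-1, 9))), Rational(1, 2)) = Pow(Add(8, Rational(-4, 9)), Rational(1, 2)) = Pow(Rational(68, 9), Rational(1, 2)) = Mul(Rational(2, 3), Pow(17, Rational(1, 2))) ≈ 2.7487)
Mul(Add(j, Z), Add(28, 78)) = Mul(Add(Mul(Rational(2, 3), Pow(17, Rational(1, 2))), 96), Add(28, 78)) = Mul(Add(96, Mul(Rational(2, 3), Pow(17, Rational(1, 2)))), 106) = Add(10176, Mul(Rational(212, 3), Pow(17, Rational(1, 2))))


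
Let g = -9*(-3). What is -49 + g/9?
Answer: -46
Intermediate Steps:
g = 27
-49 + g/9 = -49 + 27/9 = -49 + 27*(⅑) = -49 + 3 = -46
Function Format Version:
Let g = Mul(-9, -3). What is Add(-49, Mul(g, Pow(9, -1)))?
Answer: -46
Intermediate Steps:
g = 27
Add(-49, Mul(g, Pow(9, -1))) = Add(-49, Mul(27, Pow(9, -1))) = Add(-49, Mul(27, Rational(1, 9))) = Add(-49, 3) = -46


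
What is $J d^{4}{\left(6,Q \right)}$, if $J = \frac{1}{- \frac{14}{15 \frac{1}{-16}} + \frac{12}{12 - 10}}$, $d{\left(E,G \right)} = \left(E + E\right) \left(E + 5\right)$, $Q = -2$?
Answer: $\frac{2276968320}{157} \approx 1.4503 \cdot 10^{7}$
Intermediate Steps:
$d{\left(E,G \right)} = 2 E \left(5 + E\right)$
$J = \frac{15}{314}$ ($J = \frac{1}{- \frac{14}{15 \left(- \frac{1}{16}\right)} + \frac{12}{12 - 10}} = \frac{1}{- \frac{14}{- \frac{15}{16}} + \frac{12}{2}} = \frac{1}{\left(-14\right) \left(- \frac{16}{15}\right) + 12 \cdot \frac{1}{2}} = \frac{1}{\frac{224}{15} + 6} = \frac{1}{\frac{314}{15}} = \frac{15}{314} \approx 0.047771$)
$J d^{4}{\left(6,Q \right)} = \frac{15 \left(2 \cdot 6 \left(5 + 6\right)\right)^{4}}{314} = \frac{15 \left(2 \cdot 6 \cdot 11\right)^{4}}{314} = \frac{15 \cdot 132^{4}}{314} = \frac{15}{314} \cdot 303595776 = \frac{2276968320}{157}$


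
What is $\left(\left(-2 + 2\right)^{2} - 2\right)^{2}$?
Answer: $4$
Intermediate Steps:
$\left(\left(-2 + 2\right)^{2} - 2\right)^{2} = \left(0^{2} - 2\right)^{2} = \left(0 - 2\right)^{2} = \left(-2\right)^{2} = 4$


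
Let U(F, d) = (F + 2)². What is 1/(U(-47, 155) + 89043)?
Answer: 1/91068 ≈ 1.0981e-5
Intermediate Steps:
U(F, d) = (2 + F)²
1/(U(-47, 155) + 89043) = 1/((2 - 47)² + 89043) = 1/((-45)² + 89043) = 1/(2025 + 89043) = 1/91068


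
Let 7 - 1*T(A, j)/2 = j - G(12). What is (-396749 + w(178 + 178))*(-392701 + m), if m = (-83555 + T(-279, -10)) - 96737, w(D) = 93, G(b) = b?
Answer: 227258105360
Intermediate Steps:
T(A, j) = 38 - 2*j (T(A, j) = 14 - 2*(j - 1*12) = 14 - 2*(j - 12) = 14 - 2*(-12 + j) = 14 + (24 - 2*j) = 38 - 2*j)
m = -180234 (m = (-83555 + (38 - 2*(-10))) - 96737 = (-83555 + (38 + 20)) - 96737 = (-83555 + 58) - 96737 = -83497 - 96737 = -180234)
(-396749 + w(178 + 178))*(-392701 + m) = (-396749 + 93)*(-392701 - 180234) = -396656*(-572935) = 227258105360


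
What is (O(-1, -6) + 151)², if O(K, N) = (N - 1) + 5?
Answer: 22201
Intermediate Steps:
O(K, N) = 4 + N (O(K, N) = (-1 + N) + 5 = 4 + N)
(O(-1, -6) + 151)² = ((4 - 6) + 151)² = (-2 + 151)² = 149² = 22201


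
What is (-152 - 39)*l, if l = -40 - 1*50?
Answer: 17190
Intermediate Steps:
l = -90 (l = -40 - 50 = -90)
(-152 - 39)*l = (-152 - 39)*(-90) = -191*(-90) = 17190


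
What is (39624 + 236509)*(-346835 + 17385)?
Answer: -90972016850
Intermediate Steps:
(39624 + 236509)*(-346835 + 17385) = 276133*(-329450) = -90972016850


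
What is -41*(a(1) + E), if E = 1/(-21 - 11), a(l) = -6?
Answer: 7913/32 ≈ 247.28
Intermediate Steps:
E = -1/32 (E = 1/(-32) = -1/32 ≈ -0.031250)
-41*(a(1) + E) = -41*(-6 - 1/32) = -41*(-193/32) = 7913/32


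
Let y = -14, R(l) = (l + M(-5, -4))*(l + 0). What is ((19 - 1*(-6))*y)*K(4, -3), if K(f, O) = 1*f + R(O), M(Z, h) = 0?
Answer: -4550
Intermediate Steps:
R(l) = l² (R(l) = (l + 0)*(l + 0) = l*l = l²)
K(f, O) = f + O² (K(f, O) = 1*f + O² = f + O²)
((19 - 1*(-6))*y)*K(4, -3) = ((19 - 1*(-6))*(-14))*(4 + (-3)²) = ((19 + 6)*(-14))*(4 + 9) = (25*(-14))*13 = -350*13 = -4550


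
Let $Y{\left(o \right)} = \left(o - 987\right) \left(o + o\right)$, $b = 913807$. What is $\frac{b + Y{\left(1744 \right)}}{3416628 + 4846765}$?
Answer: $\frac{3554223}{8263393} \approx 0.43012$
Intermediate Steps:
$Y{\left(o \right)} = 2 o \left(-987 + o\right)$ ($Y{\left(o \right)} = \left(-987 + o\right) 2 o = 2 o \left(-987 + o\right)$)
$\frac{b + Y{\left(1744 \right)}}{3416628 + 4846765} = \frac{913807 + 2 \cdot 1744 \left(-987 + 1744\right)}{3416628 + 4846765} = \frac{913807 + 2 \cdot 1744 \cdot 757}{8263393} = \left(913807 + 2640416\right) \frac{1}{8263393} = 3554223 \cdot \frac{1}{8263393} = \frac{3554223}{8263393}$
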